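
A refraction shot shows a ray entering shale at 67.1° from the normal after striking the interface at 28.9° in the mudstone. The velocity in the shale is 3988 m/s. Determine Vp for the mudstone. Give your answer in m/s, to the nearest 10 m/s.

Snell's law: sin 28.9°/V₁ = sin 67.1°/V₂.
V₁ = V₂·sin 28.9°/sin 67.1° = 3988 × 0.5246 = 2092.23 m/s.

2090 m/s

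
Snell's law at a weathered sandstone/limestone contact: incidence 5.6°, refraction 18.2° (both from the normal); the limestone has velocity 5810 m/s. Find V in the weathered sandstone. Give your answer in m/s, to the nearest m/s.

1815 m/s

Snell's law: sin 5.6°/V₁ = sin 18.2°/V₂.
V₁ = V₂·sin 5.6°/sin 18.2° = 5810 × 0.3124 = 1815.22 m/s.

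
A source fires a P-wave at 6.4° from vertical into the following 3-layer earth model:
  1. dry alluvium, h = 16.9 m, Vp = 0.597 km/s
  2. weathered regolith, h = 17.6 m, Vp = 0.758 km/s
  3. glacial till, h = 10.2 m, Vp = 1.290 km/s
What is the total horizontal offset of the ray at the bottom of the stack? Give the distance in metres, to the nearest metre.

7 m

Ray parameter p = sin 6.4° / 0.597 km/s = 1.8672e-01 s/km.
Layer 1: θ = 6.40°; offset = 16.9·tan 6.40° = 1.896 m.
Layer 2: sin θ = p·0.758 = 0.1415 → θ = 8.14°; offset = 17.6·tan 8.14° = 2.516 m.
Layer 3: sin θ = p·1.290 = 0.2409 → θ = 13.94°; offset = 10.2·tan 13.94° = 2.531 m.
Σ offsets = 6.943 m.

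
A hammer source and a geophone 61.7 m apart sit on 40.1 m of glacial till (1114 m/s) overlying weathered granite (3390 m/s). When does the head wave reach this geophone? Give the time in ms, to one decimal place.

t = x/V₂ + 2h·√(V₂²−V₁²)/(V₁V₂).
√(V₂²−V₁²) = √(3390²−1114²) = 3201.7 m/s; delay term = 2·40.1·3201.7/(1114·3390) = 0.06799 s.
t = 61.7/3390 + 0.06799 = 0.08620 s.

86.2 ms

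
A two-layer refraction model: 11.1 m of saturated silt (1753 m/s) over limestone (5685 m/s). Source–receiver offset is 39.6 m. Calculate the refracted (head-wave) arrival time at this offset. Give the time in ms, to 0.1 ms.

19.0 ms

θ_c = arcsin(V₁/V₂) = arcsin(1753/5685) = 17.96°, cos θ_c = 0.9513.
Intercept time tᵢ = 2h cos θ_c / V₁ = 2·11.1·0.9513/1753 = 0.01205 s.
t = x/V₂ + tᵢ = 39.6/5685 + 0.01205 = 0.01901 s.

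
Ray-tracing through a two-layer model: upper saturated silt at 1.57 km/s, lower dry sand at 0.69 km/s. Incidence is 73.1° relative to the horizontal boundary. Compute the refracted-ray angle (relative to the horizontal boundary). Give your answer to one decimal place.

Angle from the normal: 90° − 73.1° = 16.9°.
sin θ₁/V₁ = sin θ₂/V₂ ⇒ sin θ₂ = 0.69·sin 16.9°/1.57 = 0.69·0.2907/1.57 = 0.1278.
θ₂ = arcsin 0.1278 = 7.34° from the normal.
From the interface: 90° − 7.34° = 82.66°.

82.7°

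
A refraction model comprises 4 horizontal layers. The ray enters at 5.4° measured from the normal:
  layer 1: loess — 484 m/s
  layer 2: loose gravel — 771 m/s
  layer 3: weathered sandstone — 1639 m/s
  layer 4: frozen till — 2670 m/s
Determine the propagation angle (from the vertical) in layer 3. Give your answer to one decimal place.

Ray parameter p = sin 5.4° / 484 = 1.9444e-04 s/m.
sin θ_3 = p·V_3 = 1.9444e-04 × 1639 = 0.3187.
θ_3 = 18.58° from the vertical.

18.6°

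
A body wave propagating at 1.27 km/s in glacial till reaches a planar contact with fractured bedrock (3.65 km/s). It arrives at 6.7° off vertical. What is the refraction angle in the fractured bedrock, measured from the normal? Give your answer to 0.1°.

Snell's law: sin θ₂ = (V₂/V₁)·sin θ₁ = (3.65/1.27)·sin 6.7° = 0.3353.
θ₂ = sin⁻¹(0.3353) = 19.59° (from vertical).

19.6°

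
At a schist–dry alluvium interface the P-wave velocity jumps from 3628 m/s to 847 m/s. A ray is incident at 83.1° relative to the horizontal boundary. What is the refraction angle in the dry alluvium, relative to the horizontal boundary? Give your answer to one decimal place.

Convert to the normal: θ₁ = 90° − 83.1° = 6.9°.
Snell's law: sin θ₂ = (V₂/V₁)·sin θ₁ = (847/3628)·sin 6.9° = 0.0280.
θ₂ = arcsin 0.0280 = 1.61° from the normal.
From the interface: 90° − 1.61° = 88.39°.

88.4°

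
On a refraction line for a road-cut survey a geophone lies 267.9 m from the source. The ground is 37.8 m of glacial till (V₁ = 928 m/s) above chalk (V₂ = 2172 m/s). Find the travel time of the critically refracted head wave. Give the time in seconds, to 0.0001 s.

0.1970 s

t = x/V₂ + 2h·√(V₂²−V₁²)/(V₁V₂).
√(V₂²−V₁²) = √(2172²−928²) = 1963.8 m/s; delay term = 2·37.8·1963.8/(928·2172) = 0.07366 s.
t = 267.9/2172 + 0.07366 = 0.19700 s.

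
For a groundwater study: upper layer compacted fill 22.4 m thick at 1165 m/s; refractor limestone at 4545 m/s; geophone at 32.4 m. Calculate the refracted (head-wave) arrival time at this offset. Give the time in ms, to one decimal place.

44.3 ms

θ_c = arcsin(V₁/V₂) = arcsin(1165/4545) = 14.85°, cos θ_c = 0.9666.
Intercept time tᵢ = 2h cos θ_c / V₁ = 2·22.4·0.9666/1165 = 0.03717 s.
t = x/V₂ + tᵢ = 32.4/4545 + 0.03717 = 0.04430 s.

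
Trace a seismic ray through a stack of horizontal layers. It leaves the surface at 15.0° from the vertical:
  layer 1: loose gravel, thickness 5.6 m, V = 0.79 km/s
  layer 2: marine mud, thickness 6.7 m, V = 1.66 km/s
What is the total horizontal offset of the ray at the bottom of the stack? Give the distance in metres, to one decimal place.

Apply Snell's law at each interface; in layer i the horizontal offset is hᵢ·tan θᵢ.
Layer 1: θ = 15.00°; offset = 5.6·tan 15.00° = 1.501 m.
Layer 2: sin θ = 1.66·sin 15.0°/0.79 = 0.5438, θ = 32.95°; offset = 6.7·tan 32.95° = 4.342 m.
Summing the layer offsets gives 5.843 m.

5.8 m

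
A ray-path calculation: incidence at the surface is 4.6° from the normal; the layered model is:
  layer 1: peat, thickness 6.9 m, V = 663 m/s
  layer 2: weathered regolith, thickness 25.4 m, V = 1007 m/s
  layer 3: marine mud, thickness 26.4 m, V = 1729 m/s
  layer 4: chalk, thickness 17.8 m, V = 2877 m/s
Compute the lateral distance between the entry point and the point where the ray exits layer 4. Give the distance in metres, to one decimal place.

Apply Snell's law at each interface; in layer i the horizontal offset is hᵢ·tan θᵢ.
Layer 1: θ = 4.60°; offset = 6.9·tan 4.60° = 0.555 m.
Layer 2: sin θ = 1007·sin 4.6°/663 = 0.1218, θ = 7.00°; offset = 25.4·tan 7.00° = 3.117 m.
Layer 3: sin θ = 1729·sin 4.6°/663 = 0.2091, θ = 12.07°; offset = 26.4·tan 12.07° = 5.646 m.
Layer 4: sin θ = 2877·sin 4.6°/663 = 0.3480, θ = 20.37°; offset = 17.8·tan 20.37° = 6.608 m.
Σ offsets = 15.926 m.

15.9 m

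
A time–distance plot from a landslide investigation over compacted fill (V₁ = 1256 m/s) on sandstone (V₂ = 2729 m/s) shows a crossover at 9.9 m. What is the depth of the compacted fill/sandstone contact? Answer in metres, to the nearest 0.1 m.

3.0 m

x_cross = 2h·√((V₂+V₁)/(V₂−V₁)) → h = x_cross / (2·√((V₂+V₁)/(V₂−V₁))).
√((V₂+V₁)/(V₂−V₁)) = √((2729+1256)/(2729−1256)) = 1.6448.
h = 9.9 / (2·1.6448) = 3.01 m.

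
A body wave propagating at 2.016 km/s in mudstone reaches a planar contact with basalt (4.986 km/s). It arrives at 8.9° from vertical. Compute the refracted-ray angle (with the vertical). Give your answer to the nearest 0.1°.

Snell's law: sin θ₂ = (V₂/V₁)·sin θ₁ = (4.986/2.016)·sin 8.9° = 0.3826.
θ₂ = sin⁻¹(0.3826) = 22.50° (from vertical).

22.5°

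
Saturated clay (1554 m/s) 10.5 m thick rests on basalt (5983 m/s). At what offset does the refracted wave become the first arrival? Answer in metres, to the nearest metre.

27 m

x_cross = 2h·√((V₂+V₁)/(V₂−V₁)).
(V₂+V₁)/(V₂−V₁) = (5983+1554)/(5983−1554) = 1.7017; √ = 1.3045.
x_cross = 2·10.5·1.3045 = 27.39 m.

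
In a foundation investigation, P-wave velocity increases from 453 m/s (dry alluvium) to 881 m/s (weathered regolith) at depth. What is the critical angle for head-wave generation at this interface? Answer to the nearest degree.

Critical incidence: sin θ_c = V₁/V₂ = 453/881 = 0.5142.
θ_c = arcsin 0.5142 = 30.94°.

31°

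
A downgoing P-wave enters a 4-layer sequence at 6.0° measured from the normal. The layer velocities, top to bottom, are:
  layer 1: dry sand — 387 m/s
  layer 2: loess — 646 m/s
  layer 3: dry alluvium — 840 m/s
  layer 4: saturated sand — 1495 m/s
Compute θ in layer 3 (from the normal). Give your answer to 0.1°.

13.1°

Snell's law across each interface conserves sin θ / V, so sin θ_3 = V_3·sin θ₁/V₁.
sin θ_3 = 840 × sin 6.0° / 387 = 0.2269.
θ_3 = 13.11° from the vertical.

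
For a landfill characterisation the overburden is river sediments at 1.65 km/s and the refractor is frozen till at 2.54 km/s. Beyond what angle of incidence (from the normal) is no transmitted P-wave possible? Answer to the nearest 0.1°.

40.5°

At critical incidence the refracted ray runs along the interface (θ₂ = 90°), so sin θ_c = V₁/V₂.
θ_c = arcsin(1.65/2.54) = arcsin 0.6496 = 40.51°.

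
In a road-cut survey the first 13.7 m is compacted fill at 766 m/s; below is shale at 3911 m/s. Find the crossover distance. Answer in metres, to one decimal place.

33.4 m

θ_c = arcsin(766/3911) = 11.29°, so cos θ_c = 0.9806 and tᵢ = 2h cos θ_c/V₁ = 0.0351 s.
At crossover x/V₁ = x/V₂ + tᵢ ⇒ x = tᵢ/(1/V₁ − 1/V₂) = 0.03508/(1.3055e-03 − 2.5569e-04) = 33.41 m.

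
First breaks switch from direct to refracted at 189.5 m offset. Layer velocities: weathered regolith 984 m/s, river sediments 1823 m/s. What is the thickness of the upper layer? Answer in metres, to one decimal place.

51.8 m

h = (x_cross/2)·√((V₂−V₁)/(V₂+V₁)).
(V₂−V₁)/(V₂+V₁) = (1823−984)/(1823+984) = 0.2989; √ = 0.5467.
h = (189.5/2)·0.5467 = 51.80 m.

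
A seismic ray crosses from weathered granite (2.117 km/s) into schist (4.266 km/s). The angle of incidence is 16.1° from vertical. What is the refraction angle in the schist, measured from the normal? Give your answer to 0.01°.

Snell's law: sin θ₂ = (V₂/V₁)·sin θ₁ = (4.266/2.117)·sin 16.1° = 0.5588.
θ₂ = sin⁻¹(0.5588) = 33.97° (from vertical).

33.97°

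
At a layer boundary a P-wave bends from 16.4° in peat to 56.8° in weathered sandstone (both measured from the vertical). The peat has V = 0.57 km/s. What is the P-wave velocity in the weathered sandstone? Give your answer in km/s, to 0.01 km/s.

Snell's law: sin 16.4°/V₁ = sin 56.8°/V₂.
V₂ = V₁·sin 56.8°/sin 16.4° = 0.57 × 2.9637 = 1.69 km/s.

1.69 km/s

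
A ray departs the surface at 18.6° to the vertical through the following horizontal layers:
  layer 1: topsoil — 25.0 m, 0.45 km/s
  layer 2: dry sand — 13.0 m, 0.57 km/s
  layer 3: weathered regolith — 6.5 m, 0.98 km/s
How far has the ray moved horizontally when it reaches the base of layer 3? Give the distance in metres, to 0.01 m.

20.43 m

Apply Snell's law at each interface; in layer i the horizontal offset is hᵢ·tan θᵢ.
Layer 1: θ = 18.60°; offset = 25.0·tan 18.60° = 8.4134 m.
Layer 2: sin θ = 0.57·sin 18.6°/0.45 = 0.4040, θ = 23.83°; offset = 13.0·tan 23.83° = 5.7417 m.
Layer 3: sin θ = 0.98·sin 18.6°/0.45 = 0.6946, θ = 44.00°; offset = 6.5·tan 44.00° = 6.2764 m.
Total horizontal offset = 20.4314 m.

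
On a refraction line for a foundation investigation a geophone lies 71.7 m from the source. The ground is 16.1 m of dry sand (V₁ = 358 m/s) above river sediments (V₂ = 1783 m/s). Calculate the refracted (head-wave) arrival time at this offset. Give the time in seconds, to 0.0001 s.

0.1283 s

t = x/V₂ + 2h·√(V₂²−V₁²)/(V₁V₂).
√(V₂²−V₁²) = √(1783²−358²) = 1746.7 m/s; delay term = 2·16.1·1746.7/(358·1783) = 0.08811 s.
t = 71.7/1783 + 0.08811 = 0.12833 s.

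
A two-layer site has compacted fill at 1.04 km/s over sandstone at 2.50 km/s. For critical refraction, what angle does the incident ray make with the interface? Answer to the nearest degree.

65°

Critical incidence: sin θ_c = V₁/V₂ = 1.04/2.50 = 0.4160.
θ_c = arcsin 0.4160 = 24.58°.
Measured from the interface: 90° − 24.58° = 65.42°.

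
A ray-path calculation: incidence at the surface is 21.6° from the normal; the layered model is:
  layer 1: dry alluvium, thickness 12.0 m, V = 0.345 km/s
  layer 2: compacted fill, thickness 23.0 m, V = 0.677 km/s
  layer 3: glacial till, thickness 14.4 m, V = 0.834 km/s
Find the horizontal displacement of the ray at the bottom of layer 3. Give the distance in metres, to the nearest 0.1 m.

56.9 m

Apply Snell's law at each interface; in layer i the horizontal offset is hᵢ·tan θᵢ.
Layer 1: θ = 21.60°; offset = 12.0·tan 21.60° = 4.751 m.
Layer 2: sin θ = 0.677·sin 21.6°/0.345 = 0.7224, θ = 46.25°; offset = 23.0·tan 46.25° = 24.027 m.
Layer 3: sin θ = 0.834·sin 21.6°/0.345 = 0.8899, θ = 62.86°; offset = 14.4·tan 62.86° = 28.093 m.
Σ offsets = 56.871 m.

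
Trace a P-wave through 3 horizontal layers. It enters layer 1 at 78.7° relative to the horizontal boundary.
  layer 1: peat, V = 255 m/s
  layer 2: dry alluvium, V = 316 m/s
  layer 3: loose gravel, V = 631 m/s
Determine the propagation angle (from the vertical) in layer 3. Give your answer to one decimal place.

29.0°

From the normal: θ₁ = 90° − 78.7° = 11.3°.
Ray parameter p = sin 11.3° / 255 = 7.6842e-04 s/m.
sin θ_3 = p·V_3 = 7.6842e-04 × 631 = 0.4849.
θ_3 = arcsin 0.4849 = 29.00°.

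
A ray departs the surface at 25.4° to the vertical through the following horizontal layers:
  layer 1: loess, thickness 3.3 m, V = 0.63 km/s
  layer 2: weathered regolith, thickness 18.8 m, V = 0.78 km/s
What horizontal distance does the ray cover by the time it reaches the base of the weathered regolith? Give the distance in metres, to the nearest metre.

13 m

Ray parameter p = sin 25.4° / 0.63 km/s = 6.8085e-01 s/km.
Layer 1: θ = 25.40°; offset = 3.3·tan 25.40° = 1.567 m.
Layer 2: sin θ = p·0.78 = 0.5311 → θ = 32.08°; offset = 18.8·tan 32.08° = 11.783 m.
Total horizontal offset = 13.350 m.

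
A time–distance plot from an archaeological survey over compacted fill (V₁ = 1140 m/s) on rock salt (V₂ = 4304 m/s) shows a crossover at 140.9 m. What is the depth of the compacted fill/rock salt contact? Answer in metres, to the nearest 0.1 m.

53.7 m

x_cross = 2h·√((V₂+V₁)/(V₂−V₁)) → h = x_cross / (2·√((V₂+V₁)/(V₂−V₁))).
√((V₂+V₁)/(V₂−V₁)) = √((4304+1140)/(4304−1140)) = 1.3117.
h = 140.9 / (2·1.3117) = 53.71 m.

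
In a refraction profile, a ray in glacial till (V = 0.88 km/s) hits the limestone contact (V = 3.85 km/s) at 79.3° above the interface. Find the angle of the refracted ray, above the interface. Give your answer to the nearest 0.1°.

Convert to the normal: θ₁ = 90° − 79.3° = 10.7°.
sin θ₁/V₁ = sin θ₂/V₂ ⇒ sin θ₂ = 3.85·sin 10.7°/0.88 = 3.85·0.1857/0.88 = 0.8123.
θ₂ = sin⁻¹(0.8123) = 54.32° (from vertical).
From the interface: 90° − 54.32° = 35.68°.

35.7°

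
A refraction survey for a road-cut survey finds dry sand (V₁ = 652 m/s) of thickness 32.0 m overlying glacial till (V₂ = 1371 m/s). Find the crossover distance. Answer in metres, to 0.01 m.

107.35 m

x_cross = 2h·√((V₂+V₁)/(V₂−V₁)).
(V₂+V₁)/(V₂−V₁) = (1371+652)/(1371−652) = 2.8136; √ = 1.6774.
x_cross = 2·32.0·1.6774 = 107.35 m.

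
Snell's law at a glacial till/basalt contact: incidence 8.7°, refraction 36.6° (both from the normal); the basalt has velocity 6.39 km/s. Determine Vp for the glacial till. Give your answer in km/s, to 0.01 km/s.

1.62 km/s

Snell's law: sin 8.7°/V₁ = sin 36.6°/V₂.
V₁ = V₂·sin 8.7°/sin 36.6° = 6.39 × 0.2537 = 1.62 km/s.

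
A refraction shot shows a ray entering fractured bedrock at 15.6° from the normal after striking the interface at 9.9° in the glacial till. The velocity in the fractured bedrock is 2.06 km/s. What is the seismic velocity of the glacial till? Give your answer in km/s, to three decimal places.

sin 9.9° = 0.1719; sin 15.6° = 0.2689.
V₁ = V₂·(sin θ₁/sin θ₂) = 2.06·(0.1719/0.2689) = 1.317 km/s.

1.317 km/s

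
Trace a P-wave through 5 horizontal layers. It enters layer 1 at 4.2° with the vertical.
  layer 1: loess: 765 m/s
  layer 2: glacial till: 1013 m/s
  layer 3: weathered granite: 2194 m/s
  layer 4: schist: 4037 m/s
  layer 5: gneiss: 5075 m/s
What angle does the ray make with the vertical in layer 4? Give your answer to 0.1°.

Ray parameter p = sin 4.2° / 765 = 9.5736e-05 s/m.
sin θ_4 = p·V_4 = 9.5736e-05 × 4037 = 0.3865.
θ_4 = 22.74° from the vertical.

22.7°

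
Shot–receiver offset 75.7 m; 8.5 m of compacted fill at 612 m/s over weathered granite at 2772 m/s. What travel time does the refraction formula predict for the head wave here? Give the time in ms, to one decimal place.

54.4 ms

θ_c = arcsin(V₁/V₂) = arcsin(612/2772) = 12.75°, cos θ_c = 0.9753.
Intercept time tᵢ = 2h cos θ_c / V₁ = 2·8.5·0.9753/612 = 0.02709 s.
t = x/V₂ + tᵢ = 75.7/2772 + 0.02709 = 0.05440 s.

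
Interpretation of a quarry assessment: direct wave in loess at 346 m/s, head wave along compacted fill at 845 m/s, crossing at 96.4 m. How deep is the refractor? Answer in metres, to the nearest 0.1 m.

31.2 m

h = (x_cross/2)·√((V₂−V₁)/(V₂+V₁)).
(V₂−V₁)/(V₂+V₁) = (845−346)/(845+346) = 0.4190; √ = 0.6473.
h = (96.4/2)·0.6473 = 31.20 m.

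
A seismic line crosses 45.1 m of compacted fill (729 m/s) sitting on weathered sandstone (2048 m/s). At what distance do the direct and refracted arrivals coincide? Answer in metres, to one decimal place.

130.9 m

x_cross = 2h·√((V₂+V₁)/(V₂−V₁)).
(V₂+V₁)/(V₂−V₁) = (2048+729)/(2048−729) = 2.1054; √ = 1.4510.
x_cross = 2·45.1·1.4510 = 130.88 m.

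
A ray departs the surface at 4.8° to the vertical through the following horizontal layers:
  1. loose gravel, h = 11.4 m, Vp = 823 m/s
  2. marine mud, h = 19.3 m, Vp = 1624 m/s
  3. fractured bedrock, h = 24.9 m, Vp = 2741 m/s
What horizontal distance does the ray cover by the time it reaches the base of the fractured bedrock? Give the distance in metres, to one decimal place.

Apply Snell's law at each interface; in layer i the horizontal offset is hᵢ·tan θᵢ.
Layer 1: θ = 4.80°; offset = 11.4·tan 4.80° = 0.957 m.
Layer 2: sin θ = 1624·sin 4.8°/823 = 0.1651, θ = 9.50°; offset = 19.3·tan 9.50° = 3.231 m.
Layer 3: sin θ = 2741·sin 4.8°/823 = 0.2787, θ = 16.18°; offset = 24.9·tan 16.18° = 7.226 m.
Summing the layer offsets gives 11.414 m.

11.4 m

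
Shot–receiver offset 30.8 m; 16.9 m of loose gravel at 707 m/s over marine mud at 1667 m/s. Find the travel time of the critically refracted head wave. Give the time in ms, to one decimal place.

θ_c = arcsin(V₁/V₂) = arcsin(707/1667) = 25.09°, cos θ_c = 0.9056.
Intercept time tᵢ = 2h cos θ_c / V₁ = 2·16.9·0.9056/707 = 0.04329 s.
t = x/V₂ + tᵢ = 30.8/1667 + 0.04329 = 0.06177 s.

61.8 ms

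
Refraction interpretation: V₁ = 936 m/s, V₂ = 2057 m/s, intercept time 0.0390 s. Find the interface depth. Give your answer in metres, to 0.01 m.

20.50 m

θ_c = arcsin(936/2057) = 27.07°; cos θ_c = 0.8905.
tᵢ = 2h cos θ_c/V₁ ⇒ h = tᵢ·V₁/(2 cos θ_c) = 0.039·936/(2·0.8905) = 20.50 m.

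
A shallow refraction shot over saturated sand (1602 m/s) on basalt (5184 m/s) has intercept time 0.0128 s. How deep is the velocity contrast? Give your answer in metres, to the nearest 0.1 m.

θ_c = arcsin(1602/5184) = 18.00°; cos θ_c = 0.9511.
tᵢ = 2h cos θ_c/V₁ ⇒ h = tᵢ·V₁/(2 cos θ_c) = 0.0128·1602/(2·0.9511) = 10.78 m.

10.8 m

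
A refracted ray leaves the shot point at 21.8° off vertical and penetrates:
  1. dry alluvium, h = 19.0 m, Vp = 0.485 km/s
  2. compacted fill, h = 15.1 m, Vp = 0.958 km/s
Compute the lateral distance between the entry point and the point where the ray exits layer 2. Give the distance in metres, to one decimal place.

Apply Snell's law at each interface; in layer i the horizontal offset is hᵢ·tan θᵢ.
Layer 1: θ = 21.80°; offset = 19.0·tan 21.80° = 7.599 m.
Layer 2: sin θ = 0.958·sin 21.8°/0.485 = 0.7335, θ = 47.18°; offset = 15.1·tan 47.18° = 16.298 m.
Summing the layer offsets gives 23.897 m.

23.9 m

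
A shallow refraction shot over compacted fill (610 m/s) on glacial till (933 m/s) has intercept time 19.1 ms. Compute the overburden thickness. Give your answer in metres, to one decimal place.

7.7 m

h = tᵢ·V₁·V₂ / (2·√(V₂²−V₁²)).
√(V₂²−V₁²) = √(933² − 610²) = 706.0 m/s.
h = 0.0191 s × 610 × 933 / (2 × 706.0) = 7.70 m.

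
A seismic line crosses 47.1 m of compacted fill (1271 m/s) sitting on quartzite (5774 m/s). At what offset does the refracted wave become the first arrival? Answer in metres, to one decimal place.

117.8 m

x_cross = 2h·√((V₂+V₁)/(V₂−V₁)).
(V₂+V₁)/(V₂−V₁) = (5774+1271)/(5774−1271) = 1.5645; √ = 1.2508.
x_cross = 2·47.1·1.2508 = 117.83 m.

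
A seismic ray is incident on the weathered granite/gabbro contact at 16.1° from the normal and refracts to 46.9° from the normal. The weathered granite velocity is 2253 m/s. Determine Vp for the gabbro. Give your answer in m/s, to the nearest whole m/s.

Snell's law: sin 16.1°/V₁ = sin 46.9°/V₂.
V₂ = V₁·sin 46.9°/sin 16.1° = 2253 × 2.6330 = 5932.09 m/s.

5932 m/s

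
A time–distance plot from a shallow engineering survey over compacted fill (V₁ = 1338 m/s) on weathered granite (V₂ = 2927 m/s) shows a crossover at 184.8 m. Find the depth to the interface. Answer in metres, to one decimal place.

x_cross = 2h·√((V₂+V₁)/(V₂−V₁)) → h = x_cross / (2·√((V₂+V₁)/(V₂−V₁))).
√((V₂+V₁)/(V₂−V₁)) = √((2927+1338)/(2927−1338)) = 1.6383.
h = 184.8 / (2·1.6383) = 56.40 m.

56.4 m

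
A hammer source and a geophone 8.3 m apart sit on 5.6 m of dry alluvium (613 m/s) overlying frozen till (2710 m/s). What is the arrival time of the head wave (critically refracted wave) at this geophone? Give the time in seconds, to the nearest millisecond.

0.021 s

θ_c = arcsin(V₁/V₂) = arcsin(613/2710) = 13.07°, cos θ_c = 0.9741.
Intercept time tᵢ = 2h cos θ_c / V₁ = 2·5.6·0.9741/613 = 0.01780 s.
t = x/V₂ + tᵢ = 8.3/2710 + 0.01780 = 0.02086 s.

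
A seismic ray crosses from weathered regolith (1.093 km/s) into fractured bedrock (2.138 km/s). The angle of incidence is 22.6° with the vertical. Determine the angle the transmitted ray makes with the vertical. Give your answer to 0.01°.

48.74°

sin θ₁/V₁ = sin θ₂/V₂ ⇒ sin θ₂ = 2.138·sin 22.6°/1.093 = 2.138·0.3843/1.093 = 0.7517.
θ₂ = arcsin 0.7517 = 48.74° from the normal.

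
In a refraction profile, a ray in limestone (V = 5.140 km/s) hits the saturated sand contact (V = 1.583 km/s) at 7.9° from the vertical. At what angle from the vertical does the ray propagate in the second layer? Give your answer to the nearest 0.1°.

Snell's law: sin θ₂ = (V₂/V₁)·sin θ₁ = (1.583/5.140)·sin 7.9° = 0.0423.
θ₂ = sin⁻¹(0.0423) = 2.43° (from vertical).

2.4°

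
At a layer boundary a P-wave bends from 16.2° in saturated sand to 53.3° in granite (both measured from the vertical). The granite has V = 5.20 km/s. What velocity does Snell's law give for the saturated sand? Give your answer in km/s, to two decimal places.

Snell's law: sin 16.2°/V₁ = sin 53.3°/V₂.
V₁ = V₂·sin 16.2°/sin 53.3° = 5.20 × 0.3480 = 1.81 km/s.

1.81 km/s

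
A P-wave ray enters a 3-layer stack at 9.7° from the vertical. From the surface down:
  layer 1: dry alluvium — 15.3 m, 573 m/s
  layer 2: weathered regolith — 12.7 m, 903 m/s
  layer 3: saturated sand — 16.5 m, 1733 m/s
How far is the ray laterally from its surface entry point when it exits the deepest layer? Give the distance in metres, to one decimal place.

15.9 m

Apply Snell's law at each interface; in layer i the horizontal offset is hᵢ·tan θᵢ.
Layer 1: θ = 9.70°; offset = 15.3·tan 9.70° = 2.615 m.
Layer 2: sin θ = 903·sin 9.7°/573 = 0.2655, θ = 15.40°; offset = 12.7·tan 15.40° = 3.498 m.
Layer 3: sin θ = 1733·sin 9.7°/573 = 0.5096, θ = 30.64°; offset = 16.5·tan 30.64° = 9.772 m.
Σ offsets = 15.885 m.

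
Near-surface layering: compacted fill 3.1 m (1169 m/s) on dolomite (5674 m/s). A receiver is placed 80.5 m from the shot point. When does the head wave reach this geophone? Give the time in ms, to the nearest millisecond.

t = x/V₂ + 2h·√(V₂²−V₁²)/(V₁V₂).
√(V₂²−V₁²) = √(5674²−1169²) = 5552.3 m/s; delay term = 2·3.1·5552.3/(1169·5674) = 0.00519 s.
t = 80.5/5674 + 0.00519 = 0.01938 s.

19 ms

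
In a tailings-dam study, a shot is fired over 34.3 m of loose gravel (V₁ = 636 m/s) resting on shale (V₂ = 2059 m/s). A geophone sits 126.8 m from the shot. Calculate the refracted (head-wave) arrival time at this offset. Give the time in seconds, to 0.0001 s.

0.1642 s

θ_c = arcsin(V₁/V₂) = arcsin(636/2059) = 17.99°, cos θ_c = 0.9511.
Intercept time tᵢ = 2h cos θ_c / V₁ = 2·34.3·0.9511/636 = 0.10259 s.
t = x/V₂ + tᵢ = 126.8/2059 + 0.10259 = 0.16417 s.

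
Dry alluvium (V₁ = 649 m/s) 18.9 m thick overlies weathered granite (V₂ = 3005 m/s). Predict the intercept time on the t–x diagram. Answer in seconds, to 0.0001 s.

tᵢ = 2h·√(V₂²−V₁²)/(V₁V₂).
√(V₂²−V₁²) = √(3005²−649²) = 2934.1 m/s.
tᵢ = 2·18.9·2934.1/(649·3005) = 0.05687 s.

0.0569 s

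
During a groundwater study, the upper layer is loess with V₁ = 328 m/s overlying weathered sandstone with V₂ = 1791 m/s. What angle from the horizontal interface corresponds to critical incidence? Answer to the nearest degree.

79°

At critical incidence the refracted ray runs along the interface (θ₂ = 90°), so sin θ_c = V₁/V₂.
θ_c = arcsin(328/1791) = arcsin 0.1831 = 10.55°.
Measured from the interface: 90° − 10.55° = 79.45°.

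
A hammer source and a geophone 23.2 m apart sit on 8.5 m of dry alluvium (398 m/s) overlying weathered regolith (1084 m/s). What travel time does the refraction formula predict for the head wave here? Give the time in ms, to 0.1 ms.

61.1 ms

t = x/V₂ + 2h·√(V₂²−V₁²)/(V₁V₂).
√(V₂²−V₁²) = √(1084²−398²) = 1008.3 m/s; delay term = 2·8.5·1008.3/(398·1084) = 0.03973 s.
t = 23.2/1084 + 0.03973 = 0.06113 s.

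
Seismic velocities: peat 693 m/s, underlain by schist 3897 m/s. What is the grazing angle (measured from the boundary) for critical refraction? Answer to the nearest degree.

80°

At critical incidence the refracted ray runs along the interface (θ₂ = 90°), so sin θ_c = V₁/V₂.
θ_c = arcsin(693/3897) = arcsin 0.1778 = 10.24°.
Measured from the interface: 90° − 10.24° = 79.76°.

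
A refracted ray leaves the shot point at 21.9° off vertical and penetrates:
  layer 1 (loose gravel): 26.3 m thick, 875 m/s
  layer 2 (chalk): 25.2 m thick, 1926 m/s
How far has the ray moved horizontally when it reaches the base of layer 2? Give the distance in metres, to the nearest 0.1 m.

46.8 m

Apply Snell's law at each interface; in layer i the horizontal offset is hᵢ·tan θᵢ.
Layer 1: θ = 21.90°; offset = 26.3·tan 21.90° = 10.573 m.
Layer 2: sin θ = 1926·sin 21.9°/875 = 0.8210, θ = 55.18°; offset = 25.2·tan 55.18° = 36.238 m.
Total horizontal offset = 46.810 m.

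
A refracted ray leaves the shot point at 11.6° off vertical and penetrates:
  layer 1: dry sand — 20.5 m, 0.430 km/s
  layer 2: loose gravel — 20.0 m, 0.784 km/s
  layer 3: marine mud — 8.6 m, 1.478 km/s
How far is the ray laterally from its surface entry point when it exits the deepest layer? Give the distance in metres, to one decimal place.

Apply Snell's law at each interface; in layer i the horizontal offset is hᵢ·tan θᵢ.
Layer 1: θ = 11.60°; offset = 20.5·tan 11.60° = 4.208 m.
Layer 2: sin θ = 0.784·sin 11.6°/0.430 = 0.3666, θ = 21.51°; offset = 20.0·tan 21.51° = 7.881 m.
Layer 3: sin θ = 1.478·sin 11.6°/0.430 = 0.6911, θ = 43.72°; offset = 8.6·tan 43.72° = 8.224 m.
Summing the layer offsets gives 20.313 m.

20.3 m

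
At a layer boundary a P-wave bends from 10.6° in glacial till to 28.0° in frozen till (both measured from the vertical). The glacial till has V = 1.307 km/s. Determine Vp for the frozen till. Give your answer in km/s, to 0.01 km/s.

3.34 km/s

sin 10.6° = 0.1840; sin 28.0° = 0.4695.
V₂ = V₁·(sin θ₂/sin θ₁) = 1.307·(0.4695/0.1840) = 3.34 km/s.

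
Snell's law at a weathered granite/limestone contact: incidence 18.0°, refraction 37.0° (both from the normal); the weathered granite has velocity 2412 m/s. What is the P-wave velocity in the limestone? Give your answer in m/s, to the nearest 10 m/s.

4700 m/s

sin 18.0° = 0.3090; sin 37.0° = 0.6018.
V₂ = V₁·(sin θ₂/sin θ₁) = 2412·(0.6018/0.3090) = 4697.40 m/s.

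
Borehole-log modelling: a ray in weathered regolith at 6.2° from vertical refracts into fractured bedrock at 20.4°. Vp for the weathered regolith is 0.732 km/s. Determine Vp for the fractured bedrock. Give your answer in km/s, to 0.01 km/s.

2.36 km/s

Snell's law: sin 6.2°/V₁ = sin 20.4°/V₂.
V₂ = V₁·sin 20.4°/sin 6.2° = 0.732 × 3.2275 = 2.36 km/s.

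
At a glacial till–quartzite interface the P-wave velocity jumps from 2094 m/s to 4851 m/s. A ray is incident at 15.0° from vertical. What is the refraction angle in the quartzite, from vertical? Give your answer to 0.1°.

Snell's law: sin θ₂ = (V₂/V₁)·sin θ₁ = (4851/2094)·sin 15.0° = 0.5996.
θ₂ = arcsin 0.5996 = 36.84° from the normal.

36.8°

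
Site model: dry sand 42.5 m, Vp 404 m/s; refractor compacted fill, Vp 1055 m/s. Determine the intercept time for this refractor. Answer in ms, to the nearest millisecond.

194 ms

tᵢ = 2h·√(V₂²−V₁²)/(V₁V₂).
√(V₂²−V₁²) = √(1055²−404²) = 974.6 m/s.
tᵢ = 2·42.5·974.6/(404·1055) = 0.19436 s.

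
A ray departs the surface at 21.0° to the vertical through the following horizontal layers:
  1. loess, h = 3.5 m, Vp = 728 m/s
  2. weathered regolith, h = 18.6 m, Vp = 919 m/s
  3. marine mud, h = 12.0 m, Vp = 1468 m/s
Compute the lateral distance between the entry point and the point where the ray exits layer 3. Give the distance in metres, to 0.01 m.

p = sin θ₁/V₁ = sin 21.0°/728 = 4.9226e-04 s/m is conserved through the stack.
Layer 1: θ = 21.00°; offset = 3.5·tan 21.00° = 1.3435 m.
Layer 2: sin θ = p·919 = 0.4524 → θ = 26.90°; offset = 18.6·tan 26.90° = 9.4352 m.
Layer 3: sin θ = p·1468 = 0.7226 → θ = 46.27°; offset = 12.0·tan 46.27° = 12.5455 m.
Σ offsets = 23.3242 m.

23.32 m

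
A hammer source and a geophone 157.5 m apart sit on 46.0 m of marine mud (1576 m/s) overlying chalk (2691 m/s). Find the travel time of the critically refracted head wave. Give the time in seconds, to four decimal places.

0.1058 s

t = x/V₂ + 2h·√(V₂²−V₁²)/(V₁V₂).
√(V₂²−V₁²) = √(2691²−1576²) = 2181.2 m/s; delay term = 2·46.0·2181.2/(1576·2691) = 0.04732 s.
t = 157.5/2691 + 0.04732 = 0.10585 s.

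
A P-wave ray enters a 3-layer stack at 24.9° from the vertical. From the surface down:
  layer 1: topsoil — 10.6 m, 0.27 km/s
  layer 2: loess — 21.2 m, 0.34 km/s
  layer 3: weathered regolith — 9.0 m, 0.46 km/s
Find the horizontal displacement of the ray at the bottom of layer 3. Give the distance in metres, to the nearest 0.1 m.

27.4 m

Apply Snell's law at each interface; in layer i the horizontal offset is hᵢ·tan θᵢ.
Layer 1: θ = 24.90°; offset = 10.6·tan 24.90° = 4.920 m.
Layer 2: sin θ = 0.34·sin 24.9°/0.27 = 0.5302, θ = 32.02°; offset = 21.2·tan 32.02° = 13.257 m.
Layer 3: sin θ = 0.46·sin 24.9°/0.27 = 0.7173, θ = 45.83°; offset = 9.0·tan 45.83° = 9.266 m.
Total horizontal offset = 27.443 m.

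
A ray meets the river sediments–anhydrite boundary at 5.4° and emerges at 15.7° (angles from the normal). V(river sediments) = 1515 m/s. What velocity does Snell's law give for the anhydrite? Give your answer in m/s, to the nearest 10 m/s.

sin 5.4° = 0.0941; sin 15.7° = 0.2706.
V₂ = V₁·(sin θ₂/sin θ₁) = 1515·(0.2706/0.0941) = 4356.25 m/s.

4360 m/s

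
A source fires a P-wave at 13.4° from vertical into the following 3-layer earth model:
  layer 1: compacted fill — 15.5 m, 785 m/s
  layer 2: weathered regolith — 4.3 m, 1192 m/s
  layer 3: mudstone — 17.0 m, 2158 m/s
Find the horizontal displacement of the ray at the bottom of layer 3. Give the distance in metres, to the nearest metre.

19 m

Apply Snell's law at each interface; in layer i the horizontal offset is hᵢ·tan θᵢ.
Layer 1: θ = 13.40°; offset = 15.5·tan 13.40° = 3.693 m.
Layer 2: sin θ = 1192·sin 13.4°/785 = 0.3519, θ = 20.60°; offset = 4.3·tan 20.60° = 1.617 m.
Layer 3: sin θ = 2158·sin 13.4°/785 = 0.6371, θ = 39.57°; offset = 17.0·tan 39.57° = 14.051 m.
Total horizontal offset = 19.360 m.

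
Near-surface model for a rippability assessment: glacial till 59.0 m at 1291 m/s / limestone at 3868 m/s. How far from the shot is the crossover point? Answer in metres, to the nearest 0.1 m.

167.0 m

θ_c = arcsin(1291/3868) = 19.50°, so cos θ_c = 0.9427 and tᵢ = 2h cos θ_c/V₁ = 0.0862 s.
At crossover x/V₁ = x/V₂ + tᵢ ⇒ x = tᵢ/(1/V₁ − 1/V₂) = 0.08616/(7.7459e-04 − 2.5853e-04) = 166.96 m.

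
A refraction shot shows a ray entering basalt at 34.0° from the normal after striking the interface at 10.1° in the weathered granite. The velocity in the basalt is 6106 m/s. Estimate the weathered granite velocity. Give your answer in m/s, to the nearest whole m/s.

Snell's law: sin 10.1°/V₁ = sin 34.0°/V₂.
V₁ = V₂·sin 10.1°/sin 34.0° = 6106 × 0.3136 = 1914.88 m/s.

1915 m/s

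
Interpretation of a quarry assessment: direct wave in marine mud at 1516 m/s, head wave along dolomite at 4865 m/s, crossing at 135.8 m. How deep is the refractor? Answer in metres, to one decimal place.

x_cross = 2h·√((V₂+V₁)/(V₂−V₁)) → h = x_cross / (2·√((V₂+V₁)/(V₂−V₁))).
√((V₂+V₁)/(V₂−V₁)) = √((4865+1516)/(4865−1516)) = 1.3803.
h = 135.8 / (2·1.3803) = 49.19 m.

49.2 m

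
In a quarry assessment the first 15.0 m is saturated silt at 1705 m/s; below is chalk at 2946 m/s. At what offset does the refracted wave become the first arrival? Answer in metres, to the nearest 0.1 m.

θ_c = arcsin(1705/2946) = 35.36°, so cos θ_c = 0.8155 and tᵢ = 2h cos θ_c/V₁ = 0.0143 s.
At crossover x/V₁ = x/V₂ + tᵢ ⇒ x = tᵢ/(1/V₁ − 1/V₂) = 0.01435/(5.8651e-04 − 3.3944e-04) = 58.08 m.

58.1 m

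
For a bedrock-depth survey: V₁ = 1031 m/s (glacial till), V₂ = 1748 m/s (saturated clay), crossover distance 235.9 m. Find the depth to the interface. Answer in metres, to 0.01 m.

59.91 m

h = (x_cross/2)·√((V₂−V₁)/(V₂+V₁)).
(V₂−V₁)/(V₂+V₁) = (1748−1031)/(1748+1031) = 0.2580; √ = 0.5079.
h = (235.9/2)·0.5079 = 59.91 m.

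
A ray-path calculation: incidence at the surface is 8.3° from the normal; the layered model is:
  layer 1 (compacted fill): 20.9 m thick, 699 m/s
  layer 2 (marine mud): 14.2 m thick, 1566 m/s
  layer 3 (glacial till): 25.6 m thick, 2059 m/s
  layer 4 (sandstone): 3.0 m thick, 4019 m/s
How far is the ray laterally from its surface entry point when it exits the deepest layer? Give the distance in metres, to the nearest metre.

Ray parameter p = sin 8.3° / 699 m/s = 2.0652e-04 s/m.
Layer 1: θ = 8.30°; offset = 20.9·tan 8.30° = 3.049 m.
Layer 2: sin θ = p·1566 = 0.3234 → θ = 18.87°; offset = 14.2·tan 18.87° = 4.853 m.
Layer 3: sin θ = p·2059 = 0.4252 → θ = 25.16°; offset = 25.6·tan 25.16° = 12.027 m.
Layer 4: sin θ = p·4019 = 0.8300 → θ = 56.10°; offset = 3.0·tan 56.10° = 4.464 m.
Σ offsets = 24.394 m.

24 m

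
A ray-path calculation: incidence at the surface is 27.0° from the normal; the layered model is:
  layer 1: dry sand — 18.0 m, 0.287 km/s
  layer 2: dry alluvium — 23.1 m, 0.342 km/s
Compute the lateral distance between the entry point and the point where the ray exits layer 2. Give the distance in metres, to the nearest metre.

24 m

Apply Snell's law at each interface; in layer i the horizontal offset is hᵢ·tan θᵢ.
Layer 1: θ = 27.00°; offset = 18.0·tan 27.00° = 9.171 m.
Layer 2: sin θ = 0.342·sin 27.0°/0.287 = 0.5410, θ = 32.75°; offset = 23.1·tan 32.75° = 14.859 m.
Σ offsets = 24.031 m.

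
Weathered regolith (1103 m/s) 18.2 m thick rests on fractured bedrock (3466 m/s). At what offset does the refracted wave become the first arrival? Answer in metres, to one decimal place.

50.6 m

x_cross = 2h·√((V₂+V₁)/(V₂−V₁)).
(V₂+V₁)/(V₂−V₁) = (3466+1103)/(3466−1103) = 1.9336; √ = 1.3905.
x_cross = 2·18.2·1.3905 = 50.62 m.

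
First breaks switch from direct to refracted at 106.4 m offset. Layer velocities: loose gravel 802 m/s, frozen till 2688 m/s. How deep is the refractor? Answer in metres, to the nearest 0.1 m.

x_cross = 2h·√((V₂+V₁)/(V₂−V₁)) → h = x_cross / (2·√((V₂+V₁)/(V₂−V₁))).
√((V₂+V₁)/(V₂−V₁)) = √((2688+802)/(2688−802)) = 1.3603.
h = 106.4 / (2·1.3603) = 39.11 m.

39.1 m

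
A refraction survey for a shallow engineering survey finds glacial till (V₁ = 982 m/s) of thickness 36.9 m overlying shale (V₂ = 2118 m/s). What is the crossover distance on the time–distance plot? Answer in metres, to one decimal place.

121.9 m

x_cross = 2h·√((V₂+V₁)/(V₂−V₁)).
(V₂+V₁)/(V₂−V₁) = (2118+982)/(2118−982) = 2.7289; √ = 1.6519.
x_cross = 2·36.9·1.6519 = 121.91 m.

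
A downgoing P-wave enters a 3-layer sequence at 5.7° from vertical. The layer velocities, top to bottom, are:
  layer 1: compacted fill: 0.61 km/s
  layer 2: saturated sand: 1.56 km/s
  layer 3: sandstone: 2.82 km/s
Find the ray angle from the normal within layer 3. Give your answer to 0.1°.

27.3°

Snell's law across each interface conserves sin θ / V, so sin θ_3 = V_3·sin θ₁/V₁.
sin θ_3 = 2.82 × sin 5.7° / 0.61 = 0.4592.
θ_3 = arcsin 0.4592 = 27.33°.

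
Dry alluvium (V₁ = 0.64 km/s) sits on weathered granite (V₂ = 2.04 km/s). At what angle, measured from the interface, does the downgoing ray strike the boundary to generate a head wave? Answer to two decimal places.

At critical incidence the refracted ray runs along the interface (θ₂ = 90°), so sin θ_c = V₁/V₂.
θ_c = arcsin(0.64/2.04) = arcsin 0.3137 = 18.28°.
Measured from the interface: 90° − 18.28° = 71.72°.

71.72°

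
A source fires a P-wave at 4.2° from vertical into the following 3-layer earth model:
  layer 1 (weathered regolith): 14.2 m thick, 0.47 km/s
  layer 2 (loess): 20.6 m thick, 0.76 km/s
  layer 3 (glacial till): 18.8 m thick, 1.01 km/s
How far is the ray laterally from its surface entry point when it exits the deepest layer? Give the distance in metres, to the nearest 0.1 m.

Ray parameter p = sin 4.2° / 0.47 km/s = 1.5583e-01 s/km.
Layer 1: θ = 4.20°; offset = 14.2·tan 4.20° = 1.043 m.
Layer 2: sin θ = p·0.76 = 0.1184 → θ = 6.80°; offset = 20.6·tan 6.80° = 2.457 m.
Layer 3: sin θ = p·1.01 = 0.1574 → θ = 9.06°; offset = 18.8·tan 9.06° = 2.996 m.
Summing the layer offsets gives 6.496 m.

6.5 m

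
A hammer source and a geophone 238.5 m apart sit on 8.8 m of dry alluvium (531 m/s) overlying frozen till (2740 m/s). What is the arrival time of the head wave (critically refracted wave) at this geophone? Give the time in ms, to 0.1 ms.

θ_c = arcsin(V₁/V₂) = arcsin(531/2740) = 11.17°, cos θ_c = 0.9810.
Intercept time tᵢ = 2h cos θ_c / V₁ = 2·8.8·0.9810/531 = 0.03252 s.
t = x/V₂ + tᵢ = 238.5/2740 + 0.03252 = 0.11956 s.

119.6 ms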